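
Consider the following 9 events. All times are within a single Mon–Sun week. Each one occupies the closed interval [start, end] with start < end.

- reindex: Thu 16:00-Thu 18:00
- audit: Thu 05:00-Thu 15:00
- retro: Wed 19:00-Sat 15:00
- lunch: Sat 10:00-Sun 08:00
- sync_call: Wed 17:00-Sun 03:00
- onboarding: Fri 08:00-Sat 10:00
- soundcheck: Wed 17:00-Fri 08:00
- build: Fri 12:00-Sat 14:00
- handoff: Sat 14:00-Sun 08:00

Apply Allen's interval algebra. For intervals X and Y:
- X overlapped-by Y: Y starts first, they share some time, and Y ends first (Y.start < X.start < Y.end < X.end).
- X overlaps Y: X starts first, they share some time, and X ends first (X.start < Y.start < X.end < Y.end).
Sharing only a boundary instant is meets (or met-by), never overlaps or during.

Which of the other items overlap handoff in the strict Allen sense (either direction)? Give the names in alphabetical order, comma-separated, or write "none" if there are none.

retro, sync_call

Target handoff = [Sat 14:00, Sun 08:00].
audit [Thu 05:00, Thu 15:00] → before → no.
build [Fri 12:00, Sat 14:00] → meets → no.
lunch [Sat 10:00, Sun 08:00] → finished-by → no.
onboarding [Fri 08:00, Sat 10:00] → before → no.
reindex [Thu 16:00, Thu 18:00] → before → no.
retro [Wed 19:00, Sat 15:00] → overlaps → yes.
soundcheck [Wed 17:00, Fri 08:00] → before → no.
sync_call [Wed 17:00, Sun 03:00] → overlaps → yes.
Result: retro, sync_call.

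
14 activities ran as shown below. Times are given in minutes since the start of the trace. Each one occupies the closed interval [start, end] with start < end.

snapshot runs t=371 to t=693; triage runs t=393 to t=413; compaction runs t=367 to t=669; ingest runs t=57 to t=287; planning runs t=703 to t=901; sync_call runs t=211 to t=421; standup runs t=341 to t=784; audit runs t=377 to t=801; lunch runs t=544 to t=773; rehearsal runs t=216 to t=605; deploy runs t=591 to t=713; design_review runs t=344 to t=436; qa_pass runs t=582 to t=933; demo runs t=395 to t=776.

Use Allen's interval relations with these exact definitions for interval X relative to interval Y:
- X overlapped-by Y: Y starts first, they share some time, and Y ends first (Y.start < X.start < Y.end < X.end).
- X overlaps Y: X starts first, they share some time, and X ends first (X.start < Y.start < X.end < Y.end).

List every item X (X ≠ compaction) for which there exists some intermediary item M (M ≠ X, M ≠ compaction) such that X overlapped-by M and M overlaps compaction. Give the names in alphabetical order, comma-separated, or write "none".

audit, demo, deploy, design_review, lunch, qa_pass, rehearsal, snapshot, standup

Target compaction = [t=367, t=669].
Intermediaries M with M overlaps compaction: design_review, rehearsal, sync_call.
Via design_review — items with X overlapped-by design_review: audit, demo, snapshot.
Via rehearsal — items with X overlapped-by rehearsal: audit, demo, deploy, lunch, qa_pass, snapshot, standup.
Via sync_call — items with X overlapped-by sync_call: audit, demo, design_review, rehearsal, snapshot, standup.
Union: audit, demo, deploy, design_review, lunch, qa_pass, rehearsal, snapshot, standup.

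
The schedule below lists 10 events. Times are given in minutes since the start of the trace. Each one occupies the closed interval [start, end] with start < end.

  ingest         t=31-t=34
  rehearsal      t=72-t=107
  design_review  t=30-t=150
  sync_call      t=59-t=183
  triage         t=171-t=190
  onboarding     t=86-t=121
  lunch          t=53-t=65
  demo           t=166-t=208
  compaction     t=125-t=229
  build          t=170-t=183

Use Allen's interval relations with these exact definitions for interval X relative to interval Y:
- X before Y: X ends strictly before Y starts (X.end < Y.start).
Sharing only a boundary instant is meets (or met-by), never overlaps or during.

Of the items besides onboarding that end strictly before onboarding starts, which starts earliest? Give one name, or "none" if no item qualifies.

Target onboarding = [t=86, t=121].
build [t=170, t=183] → after → excluded.
compaction [t=125, t=229] → after → excluded.
demo [t=166, t=208] → after → excluded.
design_review [t=30, t=150] → contains → excluded.
ingest [t=31, t=34] → before → candidate.
lunch [t=53, t=65] → before → candidate.
rehearsal [t=72, t=107] → overlaps → excluded.
sync_call [t=59, t=183] → contains → excluded.
triage [t=171, t=190] → after → excluded.
Among candidates, earliest start is t=31 → ingest.

ingest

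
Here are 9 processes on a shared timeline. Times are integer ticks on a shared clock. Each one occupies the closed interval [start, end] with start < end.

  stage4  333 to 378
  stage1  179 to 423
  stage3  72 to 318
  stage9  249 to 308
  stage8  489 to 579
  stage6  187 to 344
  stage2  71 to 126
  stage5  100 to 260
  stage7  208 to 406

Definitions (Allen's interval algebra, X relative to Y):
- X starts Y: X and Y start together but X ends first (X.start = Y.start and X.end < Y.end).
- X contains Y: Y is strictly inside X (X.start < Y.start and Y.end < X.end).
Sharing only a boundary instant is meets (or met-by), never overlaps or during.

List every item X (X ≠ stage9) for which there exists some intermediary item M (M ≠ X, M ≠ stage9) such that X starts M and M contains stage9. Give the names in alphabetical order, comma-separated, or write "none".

none

Target stage9 = [249, 308].
Intermediaries M with M contains stage9: stage1, stage3, stage6, stage7.
Via stage1 — items with X starts stage1: none.
Via stage3 — items with X starts stage3: none.
Via stage6 — items with X starts stage6: none.
Via stage7 — items with X starts stage7: none.
Union: none.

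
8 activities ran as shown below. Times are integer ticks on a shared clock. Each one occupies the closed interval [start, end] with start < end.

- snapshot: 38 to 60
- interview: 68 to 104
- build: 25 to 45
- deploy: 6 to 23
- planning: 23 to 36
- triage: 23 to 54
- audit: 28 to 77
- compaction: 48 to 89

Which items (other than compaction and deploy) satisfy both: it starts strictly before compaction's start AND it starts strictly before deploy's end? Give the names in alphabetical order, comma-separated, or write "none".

none

Conditions: its start is strictly before compaction's start (X.start < 48) AND its start is strictly before deploy's end (X.start < 23).
audit: start 28 < 48? ✓; start 28 < 23? ✗ → no.
build: start 25 < 48? ✓; start 25 < 23? ✗ → no.
interview: start 68 < 48? ✗; start 68 < 23? ✗ → no.
planning: start 23 < 48? ✓; start 23 < 23? ✗ → no.
snapshot: start 38 < 48? ✓; start 38 < 23? ✗ → no.
triage: start 23 < 48? ✓; start 23 < 23? ✗ → no.
Result: none.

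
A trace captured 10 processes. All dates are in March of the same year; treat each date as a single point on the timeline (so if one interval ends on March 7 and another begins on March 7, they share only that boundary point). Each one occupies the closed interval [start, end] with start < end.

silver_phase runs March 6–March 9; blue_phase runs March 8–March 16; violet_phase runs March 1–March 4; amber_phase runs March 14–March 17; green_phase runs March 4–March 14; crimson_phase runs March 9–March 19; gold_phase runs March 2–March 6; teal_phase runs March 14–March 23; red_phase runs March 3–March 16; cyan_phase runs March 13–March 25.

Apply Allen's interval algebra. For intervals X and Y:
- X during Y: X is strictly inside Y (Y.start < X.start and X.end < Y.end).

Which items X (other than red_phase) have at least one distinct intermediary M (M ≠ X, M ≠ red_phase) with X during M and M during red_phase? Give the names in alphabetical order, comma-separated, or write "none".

silver_phase

Target red_phase = [March 3, March 16].
Intermediaries M with M during red_phase: green_phase, silver_phase.
Via green_phase — items with X during green_phase: silver_phase.
Via silver_phase — items with X during silver_phase: none.
Union: silver_phase.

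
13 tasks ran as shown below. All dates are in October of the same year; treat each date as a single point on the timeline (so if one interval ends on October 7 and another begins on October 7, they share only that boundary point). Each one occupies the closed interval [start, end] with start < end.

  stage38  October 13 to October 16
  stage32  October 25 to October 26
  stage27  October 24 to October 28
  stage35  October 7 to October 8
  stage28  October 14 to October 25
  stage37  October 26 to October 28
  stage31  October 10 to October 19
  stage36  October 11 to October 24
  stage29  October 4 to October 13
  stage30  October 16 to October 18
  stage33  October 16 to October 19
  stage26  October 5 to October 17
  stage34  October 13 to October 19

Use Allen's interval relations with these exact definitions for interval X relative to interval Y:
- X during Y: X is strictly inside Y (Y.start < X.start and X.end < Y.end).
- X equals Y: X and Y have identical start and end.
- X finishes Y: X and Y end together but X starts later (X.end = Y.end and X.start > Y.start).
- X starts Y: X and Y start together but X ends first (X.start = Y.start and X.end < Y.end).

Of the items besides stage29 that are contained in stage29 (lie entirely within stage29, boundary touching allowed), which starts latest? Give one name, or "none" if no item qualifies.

Target stage29 = [October 4, October 13].
stage26 [October 5, October 17] → overlapped-by → excluded.
stage27 [October 24, October 28] → after → excluded.
stage28 [October 14, October 25] → after → excluded.
stage30 [October 16, October 18] → after → excluded.
stage31 [October 10, October 19] → overlapped-by → excluded.
stage32 [October 25, October 26] → after → excluded.
stage33 [October 16, October 19] → after → excluded.
stage34 [October 13, October 19] → met-by → excluded.
stage35 [October 7, October 8] → during → candidate.
stage36 [October 11, October 24] → overlapped-by → excluded.
stage37 [October 26, October 28] → after → excluded.
stage38 [October 13, October 16] → met-by → excluded.
Among candidates, latest start is October 7 → stage35.

stage35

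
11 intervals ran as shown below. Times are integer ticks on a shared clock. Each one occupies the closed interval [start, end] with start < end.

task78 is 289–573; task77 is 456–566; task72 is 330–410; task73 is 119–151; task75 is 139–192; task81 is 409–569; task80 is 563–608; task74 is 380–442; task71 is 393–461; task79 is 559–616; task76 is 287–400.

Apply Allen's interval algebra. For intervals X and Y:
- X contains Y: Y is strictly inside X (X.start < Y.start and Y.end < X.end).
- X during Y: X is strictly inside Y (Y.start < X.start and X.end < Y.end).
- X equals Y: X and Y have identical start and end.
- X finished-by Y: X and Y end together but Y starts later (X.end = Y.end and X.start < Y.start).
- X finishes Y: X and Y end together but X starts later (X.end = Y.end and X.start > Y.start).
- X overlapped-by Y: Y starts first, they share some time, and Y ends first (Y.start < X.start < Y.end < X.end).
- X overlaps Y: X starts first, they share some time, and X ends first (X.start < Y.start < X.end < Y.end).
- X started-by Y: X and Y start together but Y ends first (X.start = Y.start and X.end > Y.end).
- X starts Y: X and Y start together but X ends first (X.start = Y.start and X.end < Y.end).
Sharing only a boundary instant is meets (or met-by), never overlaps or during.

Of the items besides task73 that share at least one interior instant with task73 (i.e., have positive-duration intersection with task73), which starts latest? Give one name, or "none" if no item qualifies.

Target task73 = [119, 151].
task71 [393, 461] → after → excluded.
task72 [330, 410] → after → excluded.
task74 [380, 442] → after → excluded.
task75 [139, 192] → overlapped-by → candidate.
task76 [287, 400] → after → excluded.
task77 [456, 566] → after → excluded.
task78 [289, 573] → after → excluded.
task79 [559, 616] → after → excluded.
task80 [563, 608] → after → excluded.
task81 [409, 569] → after → excluded.
Among candidates, latest start is 139 → task75.

task75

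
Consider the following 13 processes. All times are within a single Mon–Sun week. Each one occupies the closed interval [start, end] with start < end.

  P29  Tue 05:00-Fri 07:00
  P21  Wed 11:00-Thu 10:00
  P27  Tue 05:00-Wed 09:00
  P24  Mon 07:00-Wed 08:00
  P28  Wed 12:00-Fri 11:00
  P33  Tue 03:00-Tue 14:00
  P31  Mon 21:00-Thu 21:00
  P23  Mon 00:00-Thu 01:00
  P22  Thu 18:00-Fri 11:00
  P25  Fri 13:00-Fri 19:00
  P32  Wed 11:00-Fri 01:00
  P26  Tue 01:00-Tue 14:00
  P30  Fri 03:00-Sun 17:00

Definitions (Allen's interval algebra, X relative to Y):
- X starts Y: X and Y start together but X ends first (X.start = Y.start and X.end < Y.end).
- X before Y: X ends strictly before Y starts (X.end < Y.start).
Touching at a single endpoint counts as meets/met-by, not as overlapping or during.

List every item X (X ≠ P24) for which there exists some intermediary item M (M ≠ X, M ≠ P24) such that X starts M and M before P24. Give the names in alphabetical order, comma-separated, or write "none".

Target P24 = [Mon 07:00, Wed 08:00].
Intermediaries M with M before P24: none.
Union: none.

none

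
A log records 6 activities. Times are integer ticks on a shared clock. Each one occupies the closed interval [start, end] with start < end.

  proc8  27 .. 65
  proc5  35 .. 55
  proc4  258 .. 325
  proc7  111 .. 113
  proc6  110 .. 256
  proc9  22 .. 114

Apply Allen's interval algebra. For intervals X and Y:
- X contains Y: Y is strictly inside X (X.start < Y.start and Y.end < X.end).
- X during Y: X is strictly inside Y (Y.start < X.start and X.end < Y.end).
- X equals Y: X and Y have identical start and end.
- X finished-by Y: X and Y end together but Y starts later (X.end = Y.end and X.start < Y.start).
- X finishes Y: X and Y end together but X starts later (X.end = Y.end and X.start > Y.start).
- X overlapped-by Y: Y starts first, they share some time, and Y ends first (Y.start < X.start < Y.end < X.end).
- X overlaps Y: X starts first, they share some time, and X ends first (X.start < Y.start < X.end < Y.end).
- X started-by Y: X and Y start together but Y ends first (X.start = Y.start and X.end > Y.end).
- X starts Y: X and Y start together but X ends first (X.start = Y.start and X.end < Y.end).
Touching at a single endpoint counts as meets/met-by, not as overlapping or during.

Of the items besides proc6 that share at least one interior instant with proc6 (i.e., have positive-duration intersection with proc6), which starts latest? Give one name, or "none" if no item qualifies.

proc7

Target proc6 = [110, 256].
proc4 [258, 325] → after → excluded.
proc5 [35, 55] → before → excluded.
proc7 [111, 113] → during → candidate.
proc8 [27, 65] → before → excluded.
proc9 [22, 114] → overlaps → candidate.
Among candidates, latest start is 111 → proc7.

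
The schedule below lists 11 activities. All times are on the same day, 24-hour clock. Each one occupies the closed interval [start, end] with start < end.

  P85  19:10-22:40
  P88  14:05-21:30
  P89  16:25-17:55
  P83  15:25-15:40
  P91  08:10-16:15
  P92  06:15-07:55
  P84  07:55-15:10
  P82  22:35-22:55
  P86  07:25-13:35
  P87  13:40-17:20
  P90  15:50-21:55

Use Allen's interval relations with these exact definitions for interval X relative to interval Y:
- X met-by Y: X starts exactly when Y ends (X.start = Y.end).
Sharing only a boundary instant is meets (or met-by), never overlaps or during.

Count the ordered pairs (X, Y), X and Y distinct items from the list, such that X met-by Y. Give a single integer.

1

Checking all 110 ordered pairs for relation 'met-by'; matching pairs in alphabetical order:
(P84, P92): P84 met-by P92 ✓
Count: 1.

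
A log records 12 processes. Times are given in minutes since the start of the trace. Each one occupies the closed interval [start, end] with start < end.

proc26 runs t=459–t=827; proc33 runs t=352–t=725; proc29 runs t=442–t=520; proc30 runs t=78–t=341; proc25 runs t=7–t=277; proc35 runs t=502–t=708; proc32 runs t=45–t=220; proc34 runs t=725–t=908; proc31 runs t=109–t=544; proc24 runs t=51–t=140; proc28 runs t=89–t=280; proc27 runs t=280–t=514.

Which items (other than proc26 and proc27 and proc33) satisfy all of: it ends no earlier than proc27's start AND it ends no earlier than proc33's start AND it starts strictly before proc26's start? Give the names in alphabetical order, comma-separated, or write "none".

Conditions: its end is no earlier than proc27's start (X.end >= t=280) AND its end is no earlier than proc33's start (X.end >= t=352) AND its start is strictly before proc26's start (X.start < t=459).
proc24: end t=140 >= t=280? ✗; end t=140 >= t=352? ✗; start t=51 < t=459? ✓ → no.
proc25: end t=277 >= t=280? ✗; end t=277 >= t=352? ✗; start t=7 < t=459? ✓ → no.
proc28: end t=280 >= t=280? ✓; end t=280 >= t=352? ✗; start t=89 < t=459? ✓ → no.
proc29: end t=520 >= t=280? ✓; end t=520 >= t=352? ✓; start t=442 < t=459? ✓ → yes.
proc30: end t=341 >= t=280? ✓; end t=341 >= t=352? ✗; start t=78 < t=459? ✓ → no.
proc31: end t=544 >= t=280? ✓; end t=544 >= t=352? ✓; start t=109 < t=459? ✓ → yes.
proc32: end t=220 >= t=280? ✗; end t=220 >= t=352? ✗; start t=45 < t=459? ✓ → no.
proc34: end t=908 >= t=280? ✓; end t=908 >= t=352? ✓; start t=725 < t=459? ✗ → no.
proc35: end t=708 >= t=280? ✓; end t=708 >= t=352? ✓; start t=502 < t=459? ✗ → no.
Result: proc29, proc31.

proc29, proc31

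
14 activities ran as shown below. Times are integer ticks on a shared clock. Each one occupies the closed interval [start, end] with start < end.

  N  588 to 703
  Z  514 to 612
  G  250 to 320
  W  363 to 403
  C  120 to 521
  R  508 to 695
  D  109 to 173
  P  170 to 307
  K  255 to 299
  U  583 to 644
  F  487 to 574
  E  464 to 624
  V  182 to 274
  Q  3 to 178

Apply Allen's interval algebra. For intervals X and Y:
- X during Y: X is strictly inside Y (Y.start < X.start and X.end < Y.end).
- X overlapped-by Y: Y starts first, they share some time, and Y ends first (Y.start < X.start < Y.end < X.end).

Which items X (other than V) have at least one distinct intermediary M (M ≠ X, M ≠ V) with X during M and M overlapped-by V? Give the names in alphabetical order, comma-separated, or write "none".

K

Target V = [182, 274].
Intermediaries M with M overlapped-by V: G, K.
Via G — items with X during G: K.
Via K — items with X during K: none.
Union: K.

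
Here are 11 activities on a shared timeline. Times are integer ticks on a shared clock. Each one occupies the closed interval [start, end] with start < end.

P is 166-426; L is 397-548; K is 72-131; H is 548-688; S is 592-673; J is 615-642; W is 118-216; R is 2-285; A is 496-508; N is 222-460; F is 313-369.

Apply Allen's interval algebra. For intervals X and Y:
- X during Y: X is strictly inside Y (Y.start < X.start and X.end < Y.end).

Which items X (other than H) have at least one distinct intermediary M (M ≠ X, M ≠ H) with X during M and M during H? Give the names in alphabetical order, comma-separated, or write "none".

Target H = [548, 688].
Intermediaries M with M during H: J, S.
Via J — items with X during J: none.
Via S — items with X during S: J.
Union: J.

J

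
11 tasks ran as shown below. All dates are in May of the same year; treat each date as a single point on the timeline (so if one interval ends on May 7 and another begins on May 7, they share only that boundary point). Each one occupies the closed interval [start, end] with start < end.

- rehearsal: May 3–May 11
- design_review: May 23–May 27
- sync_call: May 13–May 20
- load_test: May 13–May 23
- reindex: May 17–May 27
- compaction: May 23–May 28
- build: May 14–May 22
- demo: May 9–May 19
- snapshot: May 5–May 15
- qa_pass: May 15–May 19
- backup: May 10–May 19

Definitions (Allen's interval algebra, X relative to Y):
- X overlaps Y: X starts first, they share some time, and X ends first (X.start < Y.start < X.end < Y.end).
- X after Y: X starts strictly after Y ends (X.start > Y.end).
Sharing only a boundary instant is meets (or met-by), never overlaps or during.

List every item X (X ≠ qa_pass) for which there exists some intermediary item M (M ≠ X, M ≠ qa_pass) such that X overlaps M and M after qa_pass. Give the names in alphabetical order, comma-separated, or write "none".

reindex

Target qa_pass = [May 15, May 19].
Intermediaries M with M after qa_pass: compaction, design_review.
Via compaction — items with X overlaps compaction: reindex.
Via design_review — items with X overlaps design_review: none.
Union: reindex.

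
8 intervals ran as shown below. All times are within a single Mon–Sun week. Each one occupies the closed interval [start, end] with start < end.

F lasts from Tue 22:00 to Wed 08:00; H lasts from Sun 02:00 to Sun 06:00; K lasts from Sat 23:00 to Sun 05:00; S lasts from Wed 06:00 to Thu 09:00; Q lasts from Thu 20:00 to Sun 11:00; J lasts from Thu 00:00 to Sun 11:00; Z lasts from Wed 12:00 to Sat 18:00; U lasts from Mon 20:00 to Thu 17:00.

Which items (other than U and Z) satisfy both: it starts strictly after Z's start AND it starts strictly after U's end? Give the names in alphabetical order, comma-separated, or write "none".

H, K, Q

Conditions: its start is strictly after Z's start (X.start > Wed 12:00) AND its start is strictly after U's end (X.start > Thu 17:00).
F: start Tue 22:00 > Wed 12:00? ✗; start Tue 22:00 > Thu 17:00? ✗ → no.
H: start Sun 02:00 > Wed 12:00? ✓; start Sun 02:00 > Thu 17:00? ✓ → yes.
J: start Thu 00:00 > Wed 12:00? ✓; start Thu 00:00 > Thu 17:00? ✗ → no.
K: start Sat 23:00 > Wed 12:00? ✓; start Sat 23:00 > Thu 17:00? ✓ → yes.
Q: start Thu 20:00 > Wed 12:00? ✓; start Thu 20:00 > Thu 17:00? ✓ → yes.
S: start Wed 06:00 > Wed 12:00? ✗; start Wed 06:00 > Thu 17:00? ✗ → no.
Result: H, K, Q.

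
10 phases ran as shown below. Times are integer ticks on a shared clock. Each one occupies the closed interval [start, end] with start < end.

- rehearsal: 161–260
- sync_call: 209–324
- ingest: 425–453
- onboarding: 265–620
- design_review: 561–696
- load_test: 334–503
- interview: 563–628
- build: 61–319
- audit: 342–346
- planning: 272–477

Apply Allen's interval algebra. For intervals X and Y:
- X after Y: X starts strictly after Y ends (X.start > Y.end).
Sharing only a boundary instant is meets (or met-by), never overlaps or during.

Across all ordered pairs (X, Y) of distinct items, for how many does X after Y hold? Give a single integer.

26

Checking all 90 ordered pairs for relation 'after'; matching pairs in alphabetical order:
(audit, build): audit after build ✓
(audit, rehearsal): audit after rehearsal ✓
(audit, sync_call): audit after sync_call ✓
(design_review, audit): design_review after audit ✓
(design_review, build): design_review after build ✓
(design_review, ingest): design_review after ingest ✓
(design_review, load_test): design_review after load_test ✓
(design_review, planning): design_review after planning ✓
(design_review, rehearsal): design_review after rehearsal ✓
(design_review, sync_call): design_review after sync_call ✓
(ingest, audit): ingest after audit ✓
(ingest, build): ingest after build ✓
(ingest, rehearsal): ingest after rehearsal ✓
(ingest, sync_call): ingest after sync_call ✓
(interview, audit): interview after audit ✓
(interview, build): interview after build ✓
(interview, ingest): interview after ingest ✓
(interview, load_test): interview after load_test ✓
(interview, planning): interview after planning ✓
(interview, rehearsal): interview after rehearsal ✓
(interview, sync_call): interview after sync_call ✓
(load_test, build): load_test after build ✓
(load_test, rehearsal): load_test after rehearsal ✓
(load_test, sync_call): load_test after sync_call ✓
... plus 2 further pairs not listed.
Count: 26.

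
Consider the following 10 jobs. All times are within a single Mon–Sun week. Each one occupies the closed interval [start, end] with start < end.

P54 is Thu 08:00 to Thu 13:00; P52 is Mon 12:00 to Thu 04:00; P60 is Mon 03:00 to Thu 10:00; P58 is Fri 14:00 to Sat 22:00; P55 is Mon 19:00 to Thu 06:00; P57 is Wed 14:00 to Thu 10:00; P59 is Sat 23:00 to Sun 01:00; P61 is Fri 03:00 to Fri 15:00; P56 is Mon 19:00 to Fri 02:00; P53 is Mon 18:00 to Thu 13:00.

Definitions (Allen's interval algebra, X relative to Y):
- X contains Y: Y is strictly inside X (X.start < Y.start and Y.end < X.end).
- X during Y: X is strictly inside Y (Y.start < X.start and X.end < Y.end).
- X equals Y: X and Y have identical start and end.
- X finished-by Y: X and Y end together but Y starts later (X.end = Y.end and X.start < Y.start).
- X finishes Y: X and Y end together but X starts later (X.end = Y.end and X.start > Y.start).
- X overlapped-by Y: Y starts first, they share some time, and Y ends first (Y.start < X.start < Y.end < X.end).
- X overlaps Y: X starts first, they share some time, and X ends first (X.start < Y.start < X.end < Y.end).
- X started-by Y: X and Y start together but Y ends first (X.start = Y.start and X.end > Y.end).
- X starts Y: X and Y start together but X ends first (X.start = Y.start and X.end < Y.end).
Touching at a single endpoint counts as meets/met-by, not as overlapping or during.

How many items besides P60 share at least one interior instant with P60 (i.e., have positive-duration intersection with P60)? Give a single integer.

6

Target P60 = [Mon 03:00, Thu 10:00].
P52 [Mon 12:00, Thu 04:00] → during → counts.
P53 [Mon 18:00, Thu 13:00] → overlapped-by → counts.
P54 [Thu 08:00, Thu 13:00] → overlapped-by → counts.
P55 [Mon 19:00, Thu 06:00] → during → counts.
P56 [Mon 19:00, Fri 02:00] → overlapped-by → counts.
P57 [Wed 14:00, Thu 10:00] → finishes → counts.
P58 [Fri 14:00, Sat 22:00] → after → no.
P59 [Sat 23:00, Sun 01:00] → after → no.
P61 [Fri 03:00, Fri 15:00] → after → no.
Total: 6.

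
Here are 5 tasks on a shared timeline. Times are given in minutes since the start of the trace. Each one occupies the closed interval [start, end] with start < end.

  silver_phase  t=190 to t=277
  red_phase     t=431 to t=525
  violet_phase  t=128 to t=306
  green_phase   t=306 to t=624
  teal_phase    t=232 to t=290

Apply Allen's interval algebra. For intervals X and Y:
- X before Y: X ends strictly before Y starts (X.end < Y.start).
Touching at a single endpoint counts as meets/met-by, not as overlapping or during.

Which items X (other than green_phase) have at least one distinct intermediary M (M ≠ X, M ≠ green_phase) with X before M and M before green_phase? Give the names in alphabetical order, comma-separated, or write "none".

Target green_phase = [t=306, t=624].
Intermediaries M with M before green_phase: silver_phase, teal_phase.
Via silver_phase — items with X before silver_phase: none.
Via teal_phase — items with X before teal_phase: none.
Union: none.

none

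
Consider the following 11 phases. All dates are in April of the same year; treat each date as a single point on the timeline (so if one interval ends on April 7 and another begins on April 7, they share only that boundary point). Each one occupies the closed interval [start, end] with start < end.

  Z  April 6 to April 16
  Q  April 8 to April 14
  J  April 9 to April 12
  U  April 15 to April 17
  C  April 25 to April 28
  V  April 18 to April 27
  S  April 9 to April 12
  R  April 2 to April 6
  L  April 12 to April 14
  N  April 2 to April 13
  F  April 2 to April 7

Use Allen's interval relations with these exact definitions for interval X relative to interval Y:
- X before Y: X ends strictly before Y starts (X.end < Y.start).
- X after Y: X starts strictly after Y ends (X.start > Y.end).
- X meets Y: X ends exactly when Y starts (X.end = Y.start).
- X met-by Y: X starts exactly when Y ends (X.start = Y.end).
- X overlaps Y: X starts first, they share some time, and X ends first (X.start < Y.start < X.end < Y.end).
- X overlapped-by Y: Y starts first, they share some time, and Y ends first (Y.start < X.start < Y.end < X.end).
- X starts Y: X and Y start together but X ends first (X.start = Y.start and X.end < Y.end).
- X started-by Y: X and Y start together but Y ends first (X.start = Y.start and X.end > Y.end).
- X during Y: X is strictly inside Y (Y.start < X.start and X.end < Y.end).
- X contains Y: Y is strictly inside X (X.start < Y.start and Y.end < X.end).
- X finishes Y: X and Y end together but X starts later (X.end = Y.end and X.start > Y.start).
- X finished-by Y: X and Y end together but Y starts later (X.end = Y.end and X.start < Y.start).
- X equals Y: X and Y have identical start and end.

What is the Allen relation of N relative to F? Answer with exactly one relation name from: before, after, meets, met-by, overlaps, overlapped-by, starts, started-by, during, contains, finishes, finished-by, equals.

started-by

N = [April 2, April 13]; F = [April 2, April 7].
Compare endpoints: N.start = F.start, N.start < F.end, N.end > F.start, N.end > F.end.
That pattern is 'started-by'.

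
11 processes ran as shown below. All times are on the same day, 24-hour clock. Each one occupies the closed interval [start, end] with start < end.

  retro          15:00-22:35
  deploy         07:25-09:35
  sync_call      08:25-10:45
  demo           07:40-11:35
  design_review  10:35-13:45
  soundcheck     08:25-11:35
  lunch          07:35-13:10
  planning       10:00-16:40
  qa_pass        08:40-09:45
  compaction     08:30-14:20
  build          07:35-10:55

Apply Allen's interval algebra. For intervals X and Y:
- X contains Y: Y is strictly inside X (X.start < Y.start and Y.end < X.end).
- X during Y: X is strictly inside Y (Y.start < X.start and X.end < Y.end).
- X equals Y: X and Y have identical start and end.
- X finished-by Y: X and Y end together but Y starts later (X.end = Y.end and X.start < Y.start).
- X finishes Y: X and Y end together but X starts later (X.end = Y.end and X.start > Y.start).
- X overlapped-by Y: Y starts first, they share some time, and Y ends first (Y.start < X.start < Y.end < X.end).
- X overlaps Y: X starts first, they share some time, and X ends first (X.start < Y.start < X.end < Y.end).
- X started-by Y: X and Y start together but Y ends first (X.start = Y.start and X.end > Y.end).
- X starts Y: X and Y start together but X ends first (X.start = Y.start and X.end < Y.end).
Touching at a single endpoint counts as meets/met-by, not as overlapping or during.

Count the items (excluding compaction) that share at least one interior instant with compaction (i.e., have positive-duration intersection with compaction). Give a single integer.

9

Target compaction = [08:30, 14:20].
build [07:35, 10:55] → overlaps → counts.
demo [07:40, 11:35] → overlaps → counts.
deploy [07:25, 09:35] → overlaps → counts.
design_review [10:35, 13:45] → during → counts.
lunch [07:35, 13:10] → overlaps → counts.
planning [10:00, 16:40] → overlapped-by → counts.
qa_pass [08:40, 09:45] → during → counts.
retro [15:00, 22:35] → after → no.
soundcheck [08:25, 11:35] → overlaps → counts.
sync_call [08:25, 10:45] → overlaps → counts.
Total: 9.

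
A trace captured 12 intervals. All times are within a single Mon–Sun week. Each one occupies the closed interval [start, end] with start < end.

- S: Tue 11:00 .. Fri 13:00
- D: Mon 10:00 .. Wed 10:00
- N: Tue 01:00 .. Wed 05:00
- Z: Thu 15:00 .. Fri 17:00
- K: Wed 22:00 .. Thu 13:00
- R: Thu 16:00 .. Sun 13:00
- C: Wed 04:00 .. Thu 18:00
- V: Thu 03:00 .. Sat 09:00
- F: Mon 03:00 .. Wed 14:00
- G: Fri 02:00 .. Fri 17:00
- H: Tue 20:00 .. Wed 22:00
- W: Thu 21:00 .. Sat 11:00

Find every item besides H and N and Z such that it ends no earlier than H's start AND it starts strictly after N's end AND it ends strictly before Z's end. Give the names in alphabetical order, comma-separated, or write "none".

K

Conditions: its end is no earlier than H's start (X.end >= Tue 20:00) AND its start is strictly after N's end (X.start > Wed 05:00) AND its end is strictly before Z's end (X.end < Fri 17:00).
C: end Thu 18:00 >= Tue 20:00? ✓; start Wed 04:00 > Wed 05:00? ✗; end Thu 18:00 < Fri 17:00? ✓ → no.
D: end Wed 10:00 >= Tue 20:00? ✓; start Mon 10:00 > Wed 05:00? ✗; end Wed 10:00 < Fri 17:00? ✓ → no.
F: end Wed 14:00 >= Tue 20:00? ✓; start Mon 03:00 > Wed 05:00? ✗; end Wed 14:00 < Fri 17:00? ✓ → no.
G: end Fri 17:00 >= Tue 20:00? ✓; start Fri 02:00 > Wed 05:00? ✓; end Fri 17:00 < Fri 17:00? ✗ → no.
K: end Thu 13:00 >= Tue 20:00? ✓; start Wed 22:00 > Wed 05:00? ✓; end Thu 13:00 < Fri 17:00? ✓ → yes.
R: end Sun 13:00 >= Tue 20:00? ✓; start Thu 16:00 > Wed 05:00? ✓; end Sun 13:00 < Fri 17:00? ✗ → no.
S: end Fri 13:00 >= Tue 20:00? ✓; start Tue 11:00 > Wed 05:00? ✗; end Fri 13:00 < Fri 17:00? ✓ → no.
V: end Sat 09:00 >= Tue 20:00? ✓; start Thu 03:00 > Wed 05:00? ✓; end Sat 09:00 < Fri 17:00? ✗ → no.
W: end Sat 11:00 >= Tue 20:00? ✓; start Thu 21:00 > Wed 05:00? ✓; end Sat 11:00 < Fri 17:00? ✗ → no.
Result: K.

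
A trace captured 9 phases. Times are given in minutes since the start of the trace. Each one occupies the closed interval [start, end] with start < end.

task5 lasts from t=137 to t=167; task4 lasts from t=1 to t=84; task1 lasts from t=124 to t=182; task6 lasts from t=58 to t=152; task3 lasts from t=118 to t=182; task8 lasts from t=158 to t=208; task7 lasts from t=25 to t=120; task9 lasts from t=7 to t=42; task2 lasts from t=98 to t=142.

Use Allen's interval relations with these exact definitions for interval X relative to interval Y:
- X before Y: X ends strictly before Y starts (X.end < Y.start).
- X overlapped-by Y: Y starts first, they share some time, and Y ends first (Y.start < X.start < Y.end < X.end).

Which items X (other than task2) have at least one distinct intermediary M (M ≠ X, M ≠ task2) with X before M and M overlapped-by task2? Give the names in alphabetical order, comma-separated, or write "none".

task4, task7, task9

Target task2 = [t=98, t=142].
Intermediaries M with M overlapped-by task2: task1, task3, task5.
Via task1 — items with X before task1: task4, task7, task9.
Via task3 — items with X before task3: task4, task9.
Via task5 — items with X before task5: task4, task7, task9.
Union: task4, task7, task9.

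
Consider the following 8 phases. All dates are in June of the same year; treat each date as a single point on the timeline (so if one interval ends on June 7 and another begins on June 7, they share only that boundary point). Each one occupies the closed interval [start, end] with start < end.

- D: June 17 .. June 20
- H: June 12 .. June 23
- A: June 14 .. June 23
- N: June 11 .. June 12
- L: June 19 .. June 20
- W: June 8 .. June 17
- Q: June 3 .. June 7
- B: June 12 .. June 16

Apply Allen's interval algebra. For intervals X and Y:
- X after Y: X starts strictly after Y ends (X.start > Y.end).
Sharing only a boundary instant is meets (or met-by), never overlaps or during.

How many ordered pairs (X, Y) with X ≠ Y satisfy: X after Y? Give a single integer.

Checking all 56 ordered pairs for relation 'after'; matching pairs in alphabetical order:
(A, N): A after N ✓
(A, Q): A after Q ✓
(B, Q): B after Q ✓
(D, B): D after B ✓
(D, N): D after N ✓
(D, Q): D after Q ✓
(H, Q): H after Q ✓
(L, B): L after B ✓
(L, N): L after N ✓
(L, Q): L after Q ✓
(L, W): L after W ✓
(N, Q): N after Q ✓
(W, Q): W after Q ✓
Count: 13.

13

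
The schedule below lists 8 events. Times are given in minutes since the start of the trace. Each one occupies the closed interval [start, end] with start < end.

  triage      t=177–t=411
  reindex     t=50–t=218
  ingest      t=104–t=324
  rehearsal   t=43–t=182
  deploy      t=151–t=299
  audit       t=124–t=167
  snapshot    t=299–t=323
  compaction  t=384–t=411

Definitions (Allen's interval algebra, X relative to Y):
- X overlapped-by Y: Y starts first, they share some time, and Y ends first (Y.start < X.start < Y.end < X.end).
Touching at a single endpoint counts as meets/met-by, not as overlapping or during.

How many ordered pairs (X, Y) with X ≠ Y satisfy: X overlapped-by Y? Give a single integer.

10

Checking all 56 ordered pairs for relation 'overlapped-by'; matching pairs in alphabetical order:
(deploy, audit): deploy overlapped-by audit ✓
(deploy, rehearsal): deploy overlapped-by rehearsal ✓
(deploy, reindex): deploy overlapped-by reindex ✓
(ingest, rehearsal): ingest overlapped-by rehearsal ✓
(ingest, reindex): ingest overlapped-by reindex ✓
(reindex, rehearsal): reindex overlapped-by rehearsal ✓
(triage, deploy): triage overlapped-by deploy ✓
(triage, ingest): triage overlapped-by ingest ✓
(triage, rehearsal): triage overlapped-by rehearsal ✓
(triage, reindex): triage overlapped-by reindex ✓
Count: 10.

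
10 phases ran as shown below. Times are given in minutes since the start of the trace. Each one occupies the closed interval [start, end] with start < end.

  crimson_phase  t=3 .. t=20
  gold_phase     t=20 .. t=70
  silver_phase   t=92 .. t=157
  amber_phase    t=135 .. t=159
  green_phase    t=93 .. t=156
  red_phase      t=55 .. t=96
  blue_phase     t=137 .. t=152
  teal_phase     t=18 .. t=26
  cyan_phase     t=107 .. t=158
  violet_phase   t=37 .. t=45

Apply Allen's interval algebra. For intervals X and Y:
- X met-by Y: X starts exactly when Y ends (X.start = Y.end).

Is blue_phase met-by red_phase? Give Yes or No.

No

blue_phase = [t=137, t=152], red_phase = [t=55, t=96].
Actual relation of blue_phase to red_phase: after.
Asked whether 'met-by' holds → No.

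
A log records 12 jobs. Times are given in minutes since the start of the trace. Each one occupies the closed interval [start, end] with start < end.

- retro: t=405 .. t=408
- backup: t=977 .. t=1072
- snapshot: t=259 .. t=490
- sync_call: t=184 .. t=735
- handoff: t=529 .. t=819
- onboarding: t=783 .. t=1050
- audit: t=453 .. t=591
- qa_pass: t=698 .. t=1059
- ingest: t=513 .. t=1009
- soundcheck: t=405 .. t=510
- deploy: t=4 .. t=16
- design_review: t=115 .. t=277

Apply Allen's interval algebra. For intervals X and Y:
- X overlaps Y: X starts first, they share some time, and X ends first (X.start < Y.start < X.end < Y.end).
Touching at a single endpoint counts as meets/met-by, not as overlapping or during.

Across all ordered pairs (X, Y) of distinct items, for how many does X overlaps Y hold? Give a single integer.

17

Checking all 132 ordered pairs for relation 'overlaps'; matching pairs in alphabetical order:
(audit, handoff): audit overlaps handoff ✓
(audit, ingest): audit overlaps ingest ✓
(design_review, snapshot): design_review overlaps snapshot ✓
(design_review, sync_call): design_review overlaps sync_call ✓
(handoff, onboarding): handoff overlaps onboarding ✓
(handoff, qa_pass): handoff overlaps qa_pass ✓
(ingest, backup): ingest overlaps backup ✓
(ingest, onboarding): ingest overlaps onboarding ✓
(ingest, qa_pass): ingest overlaps qa_pass ✓
(onboarding, backup): onboarding overlaps backup ✓
(qa_pass, backup): qa_pass overlaps backup ✓
(snapshot, audit): snapshot overlaps audit ✓
(snapshot, soundcheck): snapshot overlaps soundcheck ✓
(soundcheck, audit): soundcheck overlaps audit ✓
(sync_call, handoff): sync_call overlaps handoff ✓
(sync_call, ingest): sync_call overlaps ingest ✓
(sync_call, qa_pass): sync_call overlaps qa_pass ✓
Count: 17.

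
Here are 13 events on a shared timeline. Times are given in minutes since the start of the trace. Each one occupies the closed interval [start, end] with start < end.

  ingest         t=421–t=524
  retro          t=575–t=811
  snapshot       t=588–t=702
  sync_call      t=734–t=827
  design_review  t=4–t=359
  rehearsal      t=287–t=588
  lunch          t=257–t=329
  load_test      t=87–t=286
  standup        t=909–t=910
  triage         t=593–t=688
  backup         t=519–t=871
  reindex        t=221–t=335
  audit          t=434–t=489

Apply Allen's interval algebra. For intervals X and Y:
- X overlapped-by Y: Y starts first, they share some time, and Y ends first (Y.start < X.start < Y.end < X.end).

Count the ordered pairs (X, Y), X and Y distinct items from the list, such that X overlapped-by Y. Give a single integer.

9

Checking all 156 ordered pairs for relation 'overlapped-by'; matching pairs in alphabetical order:
(backup, ingest): backup overlapped-by ingest ✓
(backup, rehearsal): backup overlapped-by rehearsal ✓
(lunch, load_test): lunch overlapped-by load_test ✓
(rehearsal, design_review): rehearsal overlapped-by design_review ✓
(rehearsal, lunch): rehearsal overlapped-by lunch ✓
(rehearsal, reindex): rehearsal overlapped-by reindex ✓
(reindex, load_test): reindex overlapped-by load_test ✓
(retro, rehearsal): retro overlapped-by rehearsal ✓
(sync_call, retro): sync_call overlapped-by retro ✓
Count: 9.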